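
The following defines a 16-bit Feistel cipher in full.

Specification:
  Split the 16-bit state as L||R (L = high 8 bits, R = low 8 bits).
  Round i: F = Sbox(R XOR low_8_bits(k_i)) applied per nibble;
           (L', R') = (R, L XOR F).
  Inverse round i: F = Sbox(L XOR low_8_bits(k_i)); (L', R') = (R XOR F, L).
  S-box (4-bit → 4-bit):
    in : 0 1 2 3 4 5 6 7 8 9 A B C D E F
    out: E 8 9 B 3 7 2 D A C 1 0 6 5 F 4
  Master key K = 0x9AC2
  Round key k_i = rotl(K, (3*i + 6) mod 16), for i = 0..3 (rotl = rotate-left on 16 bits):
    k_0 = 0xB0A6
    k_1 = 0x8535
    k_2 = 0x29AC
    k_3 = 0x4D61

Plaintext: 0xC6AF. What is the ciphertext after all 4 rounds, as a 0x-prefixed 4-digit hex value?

s_0 = plaintext = 0xC6AF
s_1 = Round(s_0, k_0) = 0xAF2A
s_2 = Round(s_1, k_1) = 0x2A2B
s_3 = Round(s_2, k_2) = 0x2B87
s_4 = Round(s_3, k_3) = 0x87D9

0x87D9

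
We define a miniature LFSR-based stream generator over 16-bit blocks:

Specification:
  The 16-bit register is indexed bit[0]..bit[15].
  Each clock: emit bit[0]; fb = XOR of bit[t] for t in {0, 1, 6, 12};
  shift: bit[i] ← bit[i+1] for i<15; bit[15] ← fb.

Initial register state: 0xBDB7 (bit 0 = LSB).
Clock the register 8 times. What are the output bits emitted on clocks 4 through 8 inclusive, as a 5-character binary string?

01101

reg_0 = 0xBDB7
clock 1: out=1, reg = 0xDEDB
clock 2: out=1, reg = 0x6F6D
clock 3: out=1, reg = 0x37B6
clock 4: out=0, reg = 0x1BDB
clock 5: out=1, reg = 0x0DED
clock 6: out=1, reg = 0x06F6
clock 7: out=0, reg = 0x037B
clock 8: out=1, reg = 0x81BD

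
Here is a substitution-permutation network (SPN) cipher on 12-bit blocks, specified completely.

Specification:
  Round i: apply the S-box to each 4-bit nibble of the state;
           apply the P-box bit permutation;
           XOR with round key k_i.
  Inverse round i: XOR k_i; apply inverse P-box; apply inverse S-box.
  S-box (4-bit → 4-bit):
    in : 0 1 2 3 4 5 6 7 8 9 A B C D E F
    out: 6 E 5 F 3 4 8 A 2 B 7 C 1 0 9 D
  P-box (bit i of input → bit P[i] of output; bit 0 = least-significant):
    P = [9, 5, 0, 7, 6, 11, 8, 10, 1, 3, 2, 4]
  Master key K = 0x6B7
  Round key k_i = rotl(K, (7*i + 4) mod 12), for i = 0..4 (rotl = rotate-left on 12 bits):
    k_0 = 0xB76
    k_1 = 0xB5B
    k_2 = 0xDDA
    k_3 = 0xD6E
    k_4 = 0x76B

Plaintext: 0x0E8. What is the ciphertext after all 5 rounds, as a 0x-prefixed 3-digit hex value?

0x6EA

s_0 = plaintext = 0x0E8
s_1 = Round(s_0, k_0) = 0xF1A
s_2 = Round(s_1, k_1) = 0x46C
s_3 = Round(s_2, k_2) = 0xBD0
s_4 = Round(s_3, k_3) = 0xD5B
s_5 = Round(s_4, k_4) = 0x6EA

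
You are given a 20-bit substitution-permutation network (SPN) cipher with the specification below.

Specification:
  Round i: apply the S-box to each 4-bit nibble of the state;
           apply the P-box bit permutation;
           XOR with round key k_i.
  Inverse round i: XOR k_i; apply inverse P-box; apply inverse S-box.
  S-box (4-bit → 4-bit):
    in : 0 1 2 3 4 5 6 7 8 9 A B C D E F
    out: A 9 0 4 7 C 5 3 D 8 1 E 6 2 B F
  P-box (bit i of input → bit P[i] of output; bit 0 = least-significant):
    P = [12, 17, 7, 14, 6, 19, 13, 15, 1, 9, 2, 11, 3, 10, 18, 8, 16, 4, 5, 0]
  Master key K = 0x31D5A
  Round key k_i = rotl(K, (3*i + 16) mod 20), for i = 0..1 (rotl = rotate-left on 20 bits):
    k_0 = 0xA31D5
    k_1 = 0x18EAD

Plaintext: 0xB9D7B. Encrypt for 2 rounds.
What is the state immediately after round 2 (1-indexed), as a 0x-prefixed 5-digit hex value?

0x39A34

s_0 = plaintext = 0xB9D7B
s_1 = Round(s_0, k_0) = 0x07224
s_2 = Round(s_1, k_1) = 0x39A34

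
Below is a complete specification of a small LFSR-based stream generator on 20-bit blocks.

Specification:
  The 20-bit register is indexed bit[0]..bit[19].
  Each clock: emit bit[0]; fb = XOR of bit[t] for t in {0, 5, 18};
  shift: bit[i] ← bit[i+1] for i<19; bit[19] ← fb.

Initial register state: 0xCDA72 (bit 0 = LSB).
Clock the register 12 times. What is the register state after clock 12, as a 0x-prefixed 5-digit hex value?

0x68ACD

reg_0 = 0xCDA72
clock 1: out=0, reg = 0x66D39
clock 2: out=1, reg = 0xB369C
clock 3: out=0, reg = 0x59B4E
clock 4: out=0, reg = 0xACDA7
clock 5: out=1, reg = 0x566D3
clock 6: out=1, reg = 0x2B369
clock 7: out=1, reg = 0x159B4
clock 8: out=0, reg = 0x8ACDA
clock 9: out=0, reg = 0x4566D
clock 10: out=1, reg = 0xA2B36
clock 11: out=0, reg = 0xD159B
clock 12: out=1, reg = 0x68ACD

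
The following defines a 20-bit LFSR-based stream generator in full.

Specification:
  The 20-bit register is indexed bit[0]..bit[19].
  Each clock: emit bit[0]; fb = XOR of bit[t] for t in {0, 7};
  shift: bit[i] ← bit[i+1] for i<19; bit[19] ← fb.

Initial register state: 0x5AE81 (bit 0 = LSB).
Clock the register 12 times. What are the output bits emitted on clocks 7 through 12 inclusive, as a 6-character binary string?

reg_0 = 0x5AE81
clock 1: out=1, reg = 0x2D740
clock 2: out=0, reg = 0x16BA0
clock 3: out=0, reg = 0x8B5D0
clock 4: out=0, reg = 0xC5AE8
clock 5: out=0, reg = 0xE2D74
clock 6: out=0, reg = 0x716BA
clock 7: out=0, reg = 0xB8B5D
clock 8: out=1, reg = 0xDC5AE
clock 9: out=0, reg = 0xEE2D7
clock 10: out=1, reg = 0x7716B
clock 11: out=1, reg = 0xBB8B5
clock 12: out=1, reg = 0x5DC5A

010111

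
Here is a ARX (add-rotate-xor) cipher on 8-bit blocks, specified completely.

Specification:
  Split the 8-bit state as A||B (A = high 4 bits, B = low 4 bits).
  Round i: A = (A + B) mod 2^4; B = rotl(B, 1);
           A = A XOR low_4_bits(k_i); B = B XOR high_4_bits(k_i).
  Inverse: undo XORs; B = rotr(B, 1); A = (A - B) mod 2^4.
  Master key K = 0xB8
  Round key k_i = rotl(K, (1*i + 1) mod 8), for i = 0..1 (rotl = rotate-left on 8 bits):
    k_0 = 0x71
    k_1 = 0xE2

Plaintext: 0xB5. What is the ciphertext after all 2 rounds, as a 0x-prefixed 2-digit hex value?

0xC5

s_0 = plaintext = 0xB5
s_1 = Round(s_0, k_0) = 0x1D
s_2 = Round(s_1, k_1) = 0xC5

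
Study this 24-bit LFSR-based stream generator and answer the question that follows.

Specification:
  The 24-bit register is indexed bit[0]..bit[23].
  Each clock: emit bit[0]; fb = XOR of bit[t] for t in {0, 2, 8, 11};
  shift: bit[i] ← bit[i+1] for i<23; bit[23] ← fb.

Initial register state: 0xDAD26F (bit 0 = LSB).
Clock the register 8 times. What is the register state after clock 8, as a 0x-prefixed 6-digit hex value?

0x7CDAD2

reg_0 = 0xDAD26F
clock 1: out=1, reg = 0x6D6937
clock 2: out=1, reg = 0x36B49B
clock 3: out=1, reg = 0x9B5A4D
clock 4: out=1, reg = 0xCDAD26
clock 5: out=0, reg = 0xE6D693
clock 6: out=1, reg = 0xF36B49
clock 7: out=1, reg = 0xF9B5A4
clock 8: out=0, reg = 0x7CDAD2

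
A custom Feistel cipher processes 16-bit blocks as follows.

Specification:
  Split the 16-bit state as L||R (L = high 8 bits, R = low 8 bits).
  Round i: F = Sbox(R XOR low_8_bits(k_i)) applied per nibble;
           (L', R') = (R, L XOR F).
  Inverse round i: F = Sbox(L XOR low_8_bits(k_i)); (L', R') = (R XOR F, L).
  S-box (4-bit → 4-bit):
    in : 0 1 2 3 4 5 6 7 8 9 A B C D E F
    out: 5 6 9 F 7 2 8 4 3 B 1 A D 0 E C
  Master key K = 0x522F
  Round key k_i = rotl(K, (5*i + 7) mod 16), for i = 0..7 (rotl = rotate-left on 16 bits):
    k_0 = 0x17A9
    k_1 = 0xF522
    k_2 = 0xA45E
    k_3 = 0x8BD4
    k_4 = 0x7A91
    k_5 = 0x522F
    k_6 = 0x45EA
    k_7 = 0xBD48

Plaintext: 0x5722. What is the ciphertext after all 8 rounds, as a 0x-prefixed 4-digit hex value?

0x250D

s_0 = plaintext = 0x5722
s_1 = Round(s_0, k_0) = 0x226D
s_2 = Round(s_1, k_1) = 0x6D5E
s_3 = Round(s_2, k_2) = 0x5E38
s_4 = Round(s_3, k_3) = 0x38B3
s_5 = Round(s_4, k_4) = 0xB3A1
s_6 = Round(s_5, k_5) = 0xA18D
s_7 = Round(s_6, k_6) = 0x8D25
s_8 = Round(s_7, k_7) = 0x250D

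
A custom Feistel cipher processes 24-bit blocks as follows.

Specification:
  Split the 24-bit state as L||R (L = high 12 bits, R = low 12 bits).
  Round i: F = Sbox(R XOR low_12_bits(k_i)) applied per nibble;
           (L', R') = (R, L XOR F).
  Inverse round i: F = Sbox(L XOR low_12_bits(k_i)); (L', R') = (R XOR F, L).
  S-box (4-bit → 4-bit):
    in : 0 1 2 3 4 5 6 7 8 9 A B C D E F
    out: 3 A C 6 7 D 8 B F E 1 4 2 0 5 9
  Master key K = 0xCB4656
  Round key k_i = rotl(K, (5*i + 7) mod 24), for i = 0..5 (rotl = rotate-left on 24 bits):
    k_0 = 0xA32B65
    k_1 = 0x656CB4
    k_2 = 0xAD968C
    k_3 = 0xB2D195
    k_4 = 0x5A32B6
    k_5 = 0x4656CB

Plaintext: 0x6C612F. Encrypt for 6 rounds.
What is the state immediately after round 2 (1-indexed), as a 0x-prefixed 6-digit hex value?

0x7B7519

s_0 = plaintext = 0x6C612F
s_1 = Round(s_0, k_0) = 0x12F7B7
s_2 = Round(s_1, k_1) = 0x7B7519
s_3 = Round(s_2, k_2) = 0x51915A
s_4 = Round(s_3, k_3) = 0x15A630
s_5 = Round(s_4, k_4) = 0x6306A2
s_6 = Round(s_5, k_5) = 0x6A25BE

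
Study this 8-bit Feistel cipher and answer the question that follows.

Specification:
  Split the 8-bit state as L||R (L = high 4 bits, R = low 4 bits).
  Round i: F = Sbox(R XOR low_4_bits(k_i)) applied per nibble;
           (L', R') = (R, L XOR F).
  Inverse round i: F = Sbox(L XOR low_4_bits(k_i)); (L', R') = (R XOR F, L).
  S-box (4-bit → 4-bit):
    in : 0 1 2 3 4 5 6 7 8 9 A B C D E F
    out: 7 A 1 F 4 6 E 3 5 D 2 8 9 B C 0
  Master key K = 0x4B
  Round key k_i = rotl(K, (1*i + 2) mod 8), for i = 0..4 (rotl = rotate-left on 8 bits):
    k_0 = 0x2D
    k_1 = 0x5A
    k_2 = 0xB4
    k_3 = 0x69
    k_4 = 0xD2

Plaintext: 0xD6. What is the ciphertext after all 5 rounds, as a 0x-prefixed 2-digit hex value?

s_0 = plaintext = 0xD6
s_1 = Round(s_0, k_0) = 0x65
s_2 = Round(s_1, k_1) = 0x56
s_3 = Round(s_2, k_2) = 0x64
s_4 = Round(s_3, k_3) = 0x4D
s_5 = Round(s_4, k_4) = 0xD4

0xD4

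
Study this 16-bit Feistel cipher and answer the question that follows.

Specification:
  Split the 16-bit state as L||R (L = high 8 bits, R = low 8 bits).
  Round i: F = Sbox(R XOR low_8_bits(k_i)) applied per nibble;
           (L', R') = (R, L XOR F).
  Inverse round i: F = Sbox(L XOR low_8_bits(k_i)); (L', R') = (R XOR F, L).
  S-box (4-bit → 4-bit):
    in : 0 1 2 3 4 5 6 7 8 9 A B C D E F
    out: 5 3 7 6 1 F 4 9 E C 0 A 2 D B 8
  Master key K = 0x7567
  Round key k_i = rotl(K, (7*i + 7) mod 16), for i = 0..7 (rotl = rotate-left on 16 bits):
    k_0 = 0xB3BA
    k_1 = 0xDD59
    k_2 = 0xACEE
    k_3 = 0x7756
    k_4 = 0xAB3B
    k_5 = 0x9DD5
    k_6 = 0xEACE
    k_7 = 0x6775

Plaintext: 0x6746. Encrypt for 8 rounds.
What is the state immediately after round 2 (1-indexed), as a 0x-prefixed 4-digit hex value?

s_0 = plaintext = 0x6746
s_1 = Round(s_0, k_0) = 0x46E5
s_2 = Round(s_1, k_1) = 0xE5E4
s_3 = Round(s_2, k_2) = 0xE4B5
s_4 = Round(s_3, k_3) = 0xB552
s_5 = Round(s_4, k_4) = 0x52F9
s_6 = Round(s_5, k_5) = 0xF920
s_7 = Round(s_6, k_6) = 0x2042
s_8 = Round(s_7, k_7) = 0x4249

0xE5E4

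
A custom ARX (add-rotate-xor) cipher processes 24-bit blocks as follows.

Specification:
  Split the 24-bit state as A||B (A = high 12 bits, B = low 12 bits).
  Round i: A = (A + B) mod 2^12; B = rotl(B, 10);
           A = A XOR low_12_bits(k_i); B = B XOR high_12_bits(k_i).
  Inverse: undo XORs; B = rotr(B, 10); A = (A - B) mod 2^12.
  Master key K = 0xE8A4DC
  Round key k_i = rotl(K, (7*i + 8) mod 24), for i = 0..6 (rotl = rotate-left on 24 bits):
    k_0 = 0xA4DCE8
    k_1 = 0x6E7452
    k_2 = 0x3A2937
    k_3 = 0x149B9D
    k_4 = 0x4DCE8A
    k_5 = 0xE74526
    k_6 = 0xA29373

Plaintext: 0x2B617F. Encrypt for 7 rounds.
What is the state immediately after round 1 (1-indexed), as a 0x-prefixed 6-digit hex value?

0x8DD612

s_0 = plaintext = 0x2B617F
s_1 = Round(s_0, k_0) = 0x8DD612
s_2 = Round(s_1, k_1) = 0xABDF63
s_3 = Round(s_2, k_2) = 0x317C7A
s_4 = Round(s_3, k_3) = 0x40CA57
s_5 = Round(s_4, k_4) = 0x0E9A49
s_6 = Round(s_5, k_5) = 0xE148E6
s_7 = Round(s_6, k_6) = 0x589010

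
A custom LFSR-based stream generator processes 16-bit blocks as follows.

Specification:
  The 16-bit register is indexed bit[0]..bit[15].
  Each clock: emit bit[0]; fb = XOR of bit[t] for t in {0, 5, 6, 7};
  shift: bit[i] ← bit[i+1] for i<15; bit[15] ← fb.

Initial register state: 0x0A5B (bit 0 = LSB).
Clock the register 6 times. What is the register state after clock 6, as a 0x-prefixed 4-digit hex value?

reg_0 = 0x0A5B
clock 1: out=1, reg = 0x052D
clock 2: out=1, reg = 0x0296
clock 3: out=0, reg = 0x814B
clock 4: out=1, reg = 0x40A5
clock 5: out=1, reg = 0xA052
clock 6: out=0, reg = 0xD029

0xD029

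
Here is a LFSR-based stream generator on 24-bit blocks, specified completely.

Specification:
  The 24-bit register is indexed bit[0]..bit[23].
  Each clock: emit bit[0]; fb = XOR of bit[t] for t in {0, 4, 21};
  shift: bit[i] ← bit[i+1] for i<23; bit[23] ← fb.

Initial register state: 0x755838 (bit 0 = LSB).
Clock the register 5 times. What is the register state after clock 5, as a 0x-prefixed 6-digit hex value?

0xC3AAC1

reg_0 = 0x755838
clock 1: out=0, reg = 0x3AAC1C
clock 2: out=0, reg = 0x1D560E
clock 3: out=0, reg = 0x0EAB07
clock 4: out=1, reg = 0x875583
clock 5: out=1, reg = 0xC3AAC1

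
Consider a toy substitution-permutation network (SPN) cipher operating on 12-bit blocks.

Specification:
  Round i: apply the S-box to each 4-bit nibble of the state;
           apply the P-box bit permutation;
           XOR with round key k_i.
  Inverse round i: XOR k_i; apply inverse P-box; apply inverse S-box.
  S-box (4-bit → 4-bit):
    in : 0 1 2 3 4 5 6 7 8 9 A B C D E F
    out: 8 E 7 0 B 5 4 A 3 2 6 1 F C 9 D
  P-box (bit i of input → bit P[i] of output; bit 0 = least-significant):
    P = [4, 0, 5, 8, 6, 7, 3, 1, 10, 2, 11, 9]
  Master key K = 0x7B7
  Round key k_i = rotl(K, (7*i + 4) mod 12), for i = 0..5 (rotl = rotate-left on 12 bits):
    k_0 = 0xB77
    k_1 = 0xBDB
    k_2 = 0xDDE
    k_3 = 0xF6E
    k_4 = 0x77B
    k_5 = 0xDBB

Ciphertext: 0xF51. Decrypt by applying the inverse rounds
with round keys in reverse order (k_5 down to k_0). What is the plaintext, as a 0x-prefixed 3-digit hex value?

s_0 = ciphertext = 0xF51
s_1 = InvRound(s_0, k_5) = 0x0C6
s_2 = InvRound(s_1, k_4) = 0x4AC
s_3 = InvRound(s_2, k_3) = 0xD40
s_4 = InvRound(s_3, k_2) = 0x91B
s_5 = InvRound(s_4, k_1) = 0x083
s_6 = InvRound(s_5, k_0) = 0x18F

0x18F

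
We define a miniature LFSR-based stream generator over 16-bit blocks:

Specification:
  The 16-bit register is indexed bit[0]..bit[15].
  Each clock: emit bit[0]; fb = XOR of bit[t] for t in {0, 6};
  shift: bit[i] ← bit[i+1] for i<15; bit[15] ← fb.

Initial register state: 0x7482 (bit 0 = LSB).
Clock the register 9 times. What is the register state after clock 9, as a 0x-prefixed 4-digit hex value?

reg_0 = 0x7482
clock 1: out=0, reg = 0x3A41
clock 2: out=1, reg = 0x1D20
clock 3: out=0, reg = 0x0E90
clock 4: out=0, reg = 0x0748
clock 5: out=0, reg = 0x83A4
clock 6: out=0, reg = 0x41D2
clock 7: out=0, reg = 0xA0E9
clock 8: out=1, reg = 0x5074
clock 9: out=0, reg = 0xA83A

0xA83A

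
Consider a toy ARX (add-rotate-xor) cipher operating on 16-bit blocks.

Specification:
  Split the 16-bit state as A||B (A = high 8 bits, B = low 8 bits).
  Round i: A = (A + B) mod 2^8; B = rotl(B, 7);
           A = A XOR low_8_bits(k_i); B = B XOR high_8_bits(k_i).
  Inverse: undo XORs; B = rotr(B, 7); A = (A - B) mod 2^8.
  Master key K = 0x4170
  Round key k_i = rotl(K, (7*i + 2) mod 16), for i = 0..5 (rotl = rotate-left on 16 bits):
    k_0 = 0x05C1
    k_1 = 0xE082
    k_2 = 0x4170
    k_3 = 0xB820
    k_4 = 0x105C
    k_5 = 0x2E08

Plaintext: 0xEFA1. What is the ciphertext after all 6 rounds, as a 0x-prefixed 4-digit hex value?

0x1580

s_0 = plaintext = 0xEFA1
s_1 = Round(s_0, k_0) = 0x51D5
s_2 = Round(s_1, k_1) = 0xA40A
s_3 = Round(s_2, k_2) = 0xDE44
s_4 = Round(s_3, k_3) = 0x029A
s_5 = Round(s_4, k_4) = 0xC05D
s_6 = Round(s_5, k_5) = 0x1580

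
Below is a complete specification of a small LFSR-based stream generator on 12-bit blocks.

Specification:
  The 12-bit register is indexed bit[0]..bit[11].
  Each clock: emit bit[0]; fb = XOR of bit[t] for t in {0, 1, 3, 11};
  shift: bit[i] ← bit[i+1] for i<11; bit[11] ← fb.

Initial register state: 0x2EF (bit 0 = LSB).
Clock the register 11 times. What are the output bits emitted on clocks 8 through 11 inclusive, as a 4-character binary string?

1010

reg_0 = 0x2EF
clock 1: out=1, reg = 0x977
clock 2: out=1, reg = 0xCBB
clock 3: out=1, reg = 0x65D
clock 4: out=1, reg = 0x32E
clock 5: out=0, reg = 0x197
clock 6: out=1, reg = 0x0CB
clock 7: out=1, reg = 0x865
clock 8: out=1, reg = 0x432
clock 9: out=0, reg = 0xA19
clock 10: out=1, reg = 0xD0C
clock 11: out=0, reg = 0x686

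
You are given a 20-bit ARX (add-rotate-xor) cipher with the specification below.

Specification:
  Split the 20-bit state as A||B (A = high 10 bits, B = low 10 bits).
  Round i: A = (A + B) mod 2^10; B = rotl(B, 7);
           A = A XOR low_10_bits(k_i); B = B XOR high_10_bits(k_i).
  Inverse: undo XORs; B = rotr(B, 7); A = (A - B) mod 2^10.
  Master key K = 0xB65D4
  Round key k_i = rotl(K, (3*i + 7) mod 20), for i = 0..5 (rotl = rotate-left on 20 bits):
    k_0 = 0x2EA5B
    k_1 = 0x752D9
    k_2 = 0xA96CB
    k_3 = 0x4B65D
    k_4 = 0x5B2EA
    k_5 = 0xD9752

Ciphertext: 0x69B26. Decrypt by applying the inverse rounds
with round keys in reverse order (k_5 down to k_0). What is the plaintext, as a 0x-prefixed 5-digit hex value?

s_0 = ciphertext = 0x69B26
s_1 = InvRound(s_0, k_5) = 0x37218
s_2 = InvRound(s_1, k_4) = 0xA43A6
s_3 = InvRound(s_2, k_3) = 0x1C05D
s_4 = InvRound(s_3, k_2) = 0xBDBC5
s_5 = InvRound(s_4, k_1) = 0xE8C8C
s_6 = InvRound(s_5, k_0) = 0x121B0

0x121B0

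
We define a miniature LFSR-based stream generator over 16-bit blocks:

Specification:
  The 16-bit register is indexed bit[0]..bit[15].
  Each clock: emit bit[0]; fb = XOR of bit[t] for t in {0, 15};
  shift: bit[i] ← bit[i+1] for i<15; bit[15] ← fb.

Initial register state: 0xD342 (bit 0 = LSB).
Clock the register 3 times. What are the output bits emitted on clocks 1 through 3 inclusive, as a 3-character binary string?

reg_0 = 0xD342
clock 1: out=0, reg = 0xE9A1
clock 2: out=1, reg = 0x74D0
clock 3: out=0, reg = 0x3A68

010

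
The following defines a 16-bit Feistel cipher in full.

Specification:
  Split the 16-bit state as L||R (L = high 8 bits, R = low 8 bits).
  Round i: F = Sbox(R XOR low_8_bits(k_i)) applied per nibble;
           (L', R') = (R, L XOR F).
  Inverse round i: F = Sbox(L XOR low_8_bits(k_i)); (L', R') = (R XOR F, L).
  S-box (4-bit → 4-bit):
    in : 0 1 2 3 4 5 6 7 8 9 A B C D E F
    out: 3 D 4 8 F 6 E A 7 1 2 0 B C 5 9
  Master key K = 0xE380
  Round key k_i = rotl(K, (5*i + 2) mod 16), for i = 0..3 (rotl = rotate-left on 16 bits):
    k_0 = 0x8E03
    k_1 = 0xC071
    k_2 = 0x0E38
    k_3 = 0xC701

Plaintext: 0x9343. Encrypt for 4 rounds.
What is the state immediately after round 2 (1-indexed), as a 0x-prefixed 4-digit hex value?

s_0 = plaintext = 0x9343
s_1 = Round(s_0, k_0) = 0x4360
s_2 = Round(s_1, k_1) = 0x609E
s_3 = Round(s_2, k_2) = 0x9E4E
s_4 = Round(s_3, k_3) = 0x4E67

0x609E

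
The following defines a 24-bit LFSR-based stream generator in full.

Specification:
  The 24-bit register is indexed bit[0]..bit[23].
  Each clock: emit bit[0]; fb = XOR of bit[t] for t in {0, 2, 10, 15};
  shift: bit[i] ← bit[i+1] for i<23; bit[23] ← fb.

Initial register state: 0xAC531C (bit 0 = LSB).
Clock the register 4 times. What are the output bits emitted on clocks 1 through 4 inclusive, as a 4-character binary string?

reg_0 = 0xAC531C
clock 1: out=0, reg = 0xD6298E
clock 2: out=0, reg = 0xEB14C7
clock 3: out=1, reg = 0xF58A63
clock 4: out=1, reg = 0x7AC531

0011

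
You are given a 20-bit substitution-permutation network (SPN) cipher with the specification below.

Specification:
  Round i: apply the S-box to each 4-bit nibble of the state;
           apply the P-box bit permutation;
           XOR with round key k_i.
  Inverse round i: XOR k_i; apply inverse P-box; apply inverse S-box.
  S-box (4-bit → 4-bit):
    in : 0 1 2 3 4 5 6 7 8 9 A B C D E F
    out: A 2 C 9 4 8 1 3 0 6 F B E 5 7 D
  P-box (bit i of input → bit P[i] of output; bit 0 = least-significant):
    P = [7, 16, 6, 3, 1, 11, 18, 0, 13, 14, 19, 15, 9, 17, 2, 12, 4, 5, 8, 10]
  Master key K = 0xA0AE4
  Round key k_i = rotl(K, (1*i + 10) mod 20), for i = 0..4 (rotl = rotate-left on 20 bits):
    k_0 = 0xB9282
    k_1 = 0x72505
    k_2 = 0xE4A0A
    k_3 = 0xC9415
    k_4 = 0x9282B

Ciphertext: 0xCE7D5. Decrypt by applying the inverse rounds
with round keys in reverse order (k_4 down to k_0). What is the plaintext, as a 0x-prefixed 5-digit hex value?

s_0 = ciphertext = 0xCE7D5
s_1 = InvRound(s_0, k_4) = 0xAD0EA
s_2 = InvRound(s_1, k_3) = 0xB91FF
s_3 = InvRound(s_2, k_2) = 0xEF0CE
s_4 = InvRound(s_3, k_1) = 0x25C3A
s_5 = InvRound(s_4, k_0) = 0xB6C1B

0xB6C1B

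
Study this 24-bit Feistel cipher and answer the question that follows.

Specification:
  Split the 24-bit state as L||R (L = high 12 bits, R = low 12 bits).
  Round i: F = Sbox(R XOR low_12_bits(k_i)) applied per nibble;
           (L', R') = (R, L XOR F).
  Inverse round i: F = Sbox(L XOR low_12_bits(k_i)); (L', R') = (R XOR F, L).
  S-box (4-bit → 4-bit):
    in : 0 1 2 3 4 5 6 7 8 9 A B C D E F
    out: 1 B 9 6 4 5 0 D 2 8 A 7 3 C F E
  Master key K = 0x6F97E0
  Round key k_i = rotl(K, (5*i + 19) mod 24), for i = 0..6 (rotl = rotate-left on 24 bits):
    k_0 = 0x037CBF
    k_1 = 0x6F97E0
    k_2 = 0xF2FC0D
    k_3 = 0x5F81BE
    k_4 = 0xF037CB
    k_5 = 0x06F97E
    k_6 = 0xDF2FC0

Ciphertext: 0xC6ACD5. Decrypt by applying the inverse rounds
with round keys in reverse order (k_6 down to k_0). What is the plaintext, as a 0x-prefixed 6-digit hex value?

s_0 = ciphertext = 0xC6ACD5
s_1 = InvRound(s_0, k_6) = 0xA7FC6A
s_2 = InvRound(s_1, k_5) = 0xA71A7F
s_3 = InvRound(s_2, k_4) = 0x605A71
s_4 = InvRound(s_3, k_3) = 0x706605
s_5 = InvRound(s_4, k_2) = 0x112706
s_6 = InvRound(s_5, k_1) = 0x7EF112
s_7 = InvRound(s_6, k_0) = 0x6437EF

0x6437EF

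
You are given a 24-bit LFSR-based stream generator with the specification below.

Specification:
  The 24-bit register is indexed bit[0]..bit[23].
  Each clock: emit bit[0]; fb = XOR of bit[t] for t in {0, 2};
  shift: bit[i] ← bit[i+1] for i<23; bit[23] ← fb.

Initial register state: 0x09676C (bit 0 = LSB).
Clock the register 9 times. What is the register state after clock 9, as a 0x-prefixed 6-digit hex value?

0x5B84B3

reg_0 = 0x09676C
clock 1: out=0, reg = 0x84B3B6
clock 2: out=0, reg = 0xC259DB
clock 3: out=1, reg = 0xE12CED
clock 4: out=1, reg = 0x709676
clock 5: out=0, reg = 0xB84B3B
clock 6: out=1, reg = 0xDC259D
clock 7: out=1, reg = 0x6E12CE
clock 8: out=0, reg = 0xB70967
clock 9: out=1, reg = 0x5B84B3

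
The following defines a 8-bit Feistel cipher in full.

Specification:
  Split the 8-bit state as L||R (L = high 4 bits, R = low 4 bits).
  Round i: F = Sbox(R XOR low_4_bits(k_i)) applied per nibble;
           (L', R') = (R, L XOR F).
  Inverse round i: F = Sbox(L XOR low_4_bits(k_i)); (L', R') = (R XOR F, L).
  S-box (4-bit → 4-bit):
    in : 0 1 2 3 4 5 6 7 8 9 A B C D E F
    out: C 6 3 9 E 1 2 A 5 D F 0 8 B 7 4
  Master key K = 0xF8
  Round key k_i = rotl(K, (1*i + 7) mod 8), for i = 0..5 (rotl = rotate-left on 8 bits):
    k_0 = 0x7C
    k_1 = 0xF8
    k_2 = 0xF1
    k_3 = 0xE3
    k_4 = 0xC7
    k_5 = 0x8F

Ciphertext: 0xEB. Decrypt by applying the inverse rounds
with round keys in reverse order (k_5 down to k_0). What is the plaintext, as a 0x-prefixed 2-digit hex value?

s_0 = ciphertext = 0xEB
s_1 = InvRound(s_0, k_5) = 0xDE
s_2 = InvRound(s_1, k_4) = 0x1D
s_3 = InvRound(s_2, k_3) = 0xE1
s_4 = InvRound(s_3, k_2) = 0x5E
s_5 = InvRound(s_4, k_1) = 0x55
s_6 = InvRound(s_5, k_0) = 0x85

0x85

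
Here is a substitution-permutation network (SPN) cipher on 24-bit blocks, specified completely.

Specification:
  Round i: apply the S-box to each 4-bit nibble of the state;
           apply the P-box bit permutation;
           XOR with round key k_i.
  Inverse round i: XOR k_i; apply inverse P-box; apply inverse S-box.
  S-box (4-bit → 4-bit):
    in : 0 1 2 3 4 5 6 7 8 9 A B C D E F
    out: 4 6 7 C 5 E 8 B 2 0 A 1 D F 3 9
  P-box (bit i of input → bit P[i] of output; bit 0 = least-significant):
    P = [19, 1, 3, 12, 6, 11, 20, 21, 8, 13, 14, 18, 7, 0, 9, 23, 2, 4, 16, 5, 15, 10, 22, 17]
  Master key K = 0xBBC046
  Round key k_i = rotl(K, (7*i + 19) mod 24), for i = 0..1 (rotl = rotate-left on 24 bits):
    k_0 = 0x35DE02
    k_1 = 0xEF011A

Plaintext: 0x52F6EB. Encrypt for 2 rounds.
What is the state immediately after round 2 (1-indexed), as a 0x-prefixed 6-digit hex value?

0x5DFAEB

s_0 = plaintext = 0x52F6EB
s_1 = Round(s_0, k_0) = 0xFAD2D6
s_2 = Round(s_1, k_1) = 0x5DFAEB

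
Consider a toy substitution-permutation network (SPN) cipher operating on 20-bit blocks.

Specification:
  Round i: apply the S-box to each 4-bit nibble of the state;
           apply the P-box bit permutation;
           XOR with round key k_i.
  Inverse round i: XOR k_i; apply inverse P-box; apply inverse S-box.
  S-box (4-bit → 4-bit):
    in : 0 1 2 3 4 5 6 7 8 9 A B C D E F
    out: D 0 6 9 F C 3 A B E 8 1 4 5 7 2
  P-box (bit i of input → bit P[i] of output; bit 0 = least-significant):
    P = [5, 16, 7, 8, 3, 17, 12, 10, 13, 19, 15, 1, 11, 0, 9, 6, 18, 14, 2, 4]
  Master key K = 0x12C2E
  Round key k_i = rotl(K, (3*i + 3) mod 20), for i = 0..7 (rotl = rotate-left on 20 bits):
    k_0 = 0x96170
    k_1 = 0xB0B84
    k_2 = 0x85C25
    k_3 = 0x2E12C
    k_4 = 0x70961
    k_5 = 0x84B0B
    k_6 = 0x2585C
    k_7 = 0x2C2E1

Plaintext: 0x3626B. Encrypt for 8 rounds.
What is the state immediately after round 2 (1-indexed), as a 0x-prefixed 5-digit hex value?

s_0 = plaintext = 0x3626B
s_1 = Round(s_0, k_0) = 0x7E949
s_2 = Round(s_1, k_1) = 0x0D41F
s_3 = Round(s_2, k_2) = 0x5F633
s_4 = Round(s_3, k_3) = 0xAC411
s_5 = Round(s_4, k_4) = 0xFAB73
s_6 = Round(s_5, k_5) = 0xA2E6B
s_7 = Round(s_6, k_6) = 0x8FA65
s_8 = Round(s_7, k_7) = 0x4837A

0x0D41F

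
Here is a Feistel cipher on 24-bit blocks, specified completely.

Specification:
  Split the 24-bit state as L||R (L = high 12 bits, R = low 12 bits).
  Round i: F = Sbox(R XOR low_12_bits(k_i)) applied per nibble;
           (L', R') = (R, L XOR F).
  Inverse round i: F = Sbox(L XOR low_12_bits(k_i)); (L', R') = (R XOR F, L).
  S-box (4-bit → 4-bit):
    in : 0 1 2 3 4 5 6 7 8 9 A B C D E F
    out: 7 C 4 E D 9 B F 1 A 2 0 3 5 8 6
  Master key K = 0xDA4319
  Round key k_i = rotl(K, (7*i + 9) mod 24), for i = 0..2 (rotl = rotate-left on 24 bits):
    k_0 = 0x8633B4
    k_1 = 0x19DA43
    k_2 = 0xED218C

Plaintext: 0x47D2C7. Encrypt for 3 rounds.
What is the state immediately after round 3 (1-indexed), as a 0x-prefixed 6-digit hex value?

s_0 = plaintext = 0x47D2C7
s_1 = Round(s_0, k_0) = 0x2C7883
s_2 = Round(s_1, k_1) = 0x8836F0
s_3 = Round(s_2, k_2) = 0x6F0770

0x6F0770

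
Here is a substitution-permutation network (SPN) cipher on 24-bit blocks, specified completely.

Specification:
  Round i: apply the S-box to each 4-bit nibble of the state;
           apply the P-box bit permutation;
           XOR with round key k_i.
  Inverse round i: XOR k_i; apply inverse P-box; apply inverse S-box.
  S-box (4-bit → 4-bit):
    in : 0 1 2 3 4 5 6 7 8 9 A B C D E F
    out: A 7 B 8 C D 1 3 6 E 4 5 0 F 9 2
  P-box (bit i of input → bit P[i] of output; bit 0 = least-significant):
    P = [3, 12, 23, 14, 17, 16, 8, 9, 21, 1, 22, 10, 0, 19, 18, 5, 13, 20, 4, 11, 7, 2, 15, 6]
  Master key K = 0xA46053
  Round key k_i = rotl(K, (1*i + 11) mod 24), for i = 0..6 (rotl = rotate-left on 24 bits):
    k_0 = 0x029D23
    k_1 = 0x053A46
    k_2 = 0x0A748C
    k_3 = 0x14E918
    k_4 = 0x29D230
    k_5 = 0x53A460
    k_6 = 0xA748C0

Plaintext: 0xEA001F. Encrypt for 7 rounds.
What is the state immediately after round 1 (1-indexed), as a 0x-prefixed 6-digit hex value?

s_0 = plaintext = 0xEA001F
s_1 = Round(s_0, k_0) = 0x0988D1
s_2 = Round(s_1, k_1) = 0xDA2118
s_3 = Round(s_2, k_2) = 0xE1E57B
s_4 = Round(s_3, k_3) = 0xE7CDE1
s_5 = Round(s_4, k_4) = 0xDBE4FA
s_6 = Round(s_5, k_5) = 0x920095
s_7 = Round(s_6, k_6) = 0x3EA7AE

0x0988D1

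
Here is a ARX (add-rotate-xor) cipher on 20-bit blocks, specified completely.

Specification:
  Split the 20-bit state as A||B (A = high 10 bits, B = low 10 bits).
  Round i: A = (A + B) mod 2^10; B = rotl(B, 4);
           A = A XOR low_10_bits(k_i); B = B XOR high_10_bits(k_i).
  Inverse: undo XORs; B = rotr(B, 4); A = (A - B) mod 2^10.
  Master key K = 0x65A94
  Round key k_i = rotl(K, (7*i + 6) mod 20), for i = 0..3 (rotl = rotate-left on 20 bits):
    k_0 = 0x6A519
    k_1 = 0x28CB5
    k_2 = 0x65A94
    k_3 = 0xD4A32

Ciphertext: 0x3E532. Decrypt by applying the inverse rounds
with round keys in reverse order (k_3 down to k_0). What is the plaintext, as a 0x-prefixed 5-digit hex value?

0xB1CBA

s_0 = ciphertext = 0x3E532
s_1 = InvRound(s_0, k_3) = 0xA9426
s_2 = InvRound(s_1, k_2) = 0x0581B
s_3 = InvRound(s_2, k_1) = 0xA620B
s_4 = InvRound(s_3, k_0) = 0xB1CBA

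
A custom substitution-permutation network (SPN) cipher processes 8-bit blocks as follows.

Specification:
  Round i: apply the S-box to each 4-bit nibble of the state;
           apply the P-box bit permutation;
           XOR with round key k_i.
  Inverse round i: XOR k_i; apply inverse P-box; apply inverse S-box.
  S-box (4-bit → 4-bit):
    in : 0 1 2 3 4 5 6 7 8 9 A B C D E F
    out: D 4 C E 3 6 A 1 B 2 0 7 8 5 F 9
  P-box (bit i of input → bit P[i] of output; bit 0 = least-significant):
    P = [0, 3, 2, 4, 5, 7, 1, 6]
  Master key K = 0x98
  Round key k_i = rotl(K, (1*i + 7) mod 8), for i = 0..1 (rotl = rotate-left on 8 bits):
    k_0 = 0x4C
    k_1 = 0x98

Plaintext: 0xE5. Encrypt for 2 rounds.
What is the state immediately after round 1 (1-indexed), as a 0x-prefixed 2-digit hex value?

s_0 = plaintext = 0xE5
s_1 = Round(s_0, k_0) = 0xA2
s_2 = Round(s_1, k_1) = 0x8C

0xA2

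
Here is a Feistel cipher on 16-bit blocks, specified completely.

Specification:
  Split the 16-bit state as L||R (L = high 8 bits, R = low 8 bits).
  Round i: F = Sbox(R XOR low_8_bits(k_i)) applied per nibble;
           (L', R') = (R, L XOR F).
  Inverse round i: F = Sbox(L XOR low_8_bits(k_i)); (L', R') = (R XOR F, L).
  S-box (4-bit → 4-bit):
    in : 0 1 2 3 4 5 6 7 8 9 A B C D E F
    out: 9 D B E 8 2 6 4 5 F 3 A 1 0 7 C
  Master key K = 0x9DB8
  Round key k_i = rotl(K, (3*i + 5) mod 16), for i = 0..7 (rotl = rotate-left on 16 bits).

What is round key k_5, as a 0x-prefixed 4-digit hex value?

0xDB89

K = 0x9DB8
k_0 = rotl(K, (3*0+5) mod 16) = rotl(K, 5) = 0xB713
k_1 = rotl(K, (3*1+5) mod 16) = rotl(K, 8) = 0xB89D
k_2 = rotl(K, (3*2+5) mod 16) = rotl(K, 11) = 0xC4ED
k_3 = rotl(K, (3*3+5) mod 16) = rotl(K, 14) = 0x276E
k_4 = rotl(K, (3*4+5) mod 16) = rotl(K, 1) = 0x3B71
k_5 = rotl(K, (3*5+5) mod 16) = rotl(K, 4) = 0xDB89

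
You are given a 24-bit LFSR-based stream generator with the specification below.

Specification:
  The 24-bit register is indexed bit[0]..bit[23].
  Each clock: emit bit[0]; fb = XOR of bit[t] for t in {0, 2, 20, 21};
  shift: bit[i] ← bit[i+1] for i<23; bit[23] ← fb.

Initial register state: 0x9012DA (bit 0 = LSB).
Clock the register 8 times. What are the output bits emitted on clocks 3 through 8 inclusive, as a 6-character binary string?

011011

reg_0 = 0x9012DA
clock 1: out=0, reg = 0xC8096D
clock 2: out=1, reg = 0x6404B6
clock 3: out=0, reg = 0x32025B
clock 4: out=1, reg = 0x99012D
clock 5: out=1, reg = 0xCC8096
clock 6: out=0, reg = 0xE6404B
clock 7: out=1, reg = 0x732025
clock 8: out=1, reg = 0x399012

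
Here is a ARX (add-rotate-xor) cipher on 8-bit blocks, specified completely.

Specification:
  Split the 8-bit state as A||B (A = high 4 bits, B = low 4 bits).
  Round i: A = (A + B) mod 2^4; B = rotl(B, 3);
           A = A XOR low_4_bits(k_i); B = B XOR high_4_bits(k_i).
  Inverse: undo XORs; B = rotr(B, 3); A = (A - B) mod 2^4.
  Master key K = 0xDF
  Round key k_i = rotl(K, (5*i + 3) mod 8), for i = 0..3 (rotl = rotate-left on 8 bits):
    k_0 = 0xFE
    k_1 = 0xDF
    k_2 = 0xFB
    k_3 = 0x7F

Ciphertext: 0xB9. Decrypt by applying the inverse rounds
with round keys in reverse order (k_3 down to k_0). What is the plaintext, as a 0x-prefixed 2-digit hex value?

s_0 = ciphertext = 0xB9
s_1 = InvRound(s_0, k_3) = 0x7D
s_2 = InvRound(s_1, k_2) = 0x84
s_3 = InvRound(s_2, k_1) = 0x43
s_4 = InvRound(s_3, k_0) = 0x19

0x19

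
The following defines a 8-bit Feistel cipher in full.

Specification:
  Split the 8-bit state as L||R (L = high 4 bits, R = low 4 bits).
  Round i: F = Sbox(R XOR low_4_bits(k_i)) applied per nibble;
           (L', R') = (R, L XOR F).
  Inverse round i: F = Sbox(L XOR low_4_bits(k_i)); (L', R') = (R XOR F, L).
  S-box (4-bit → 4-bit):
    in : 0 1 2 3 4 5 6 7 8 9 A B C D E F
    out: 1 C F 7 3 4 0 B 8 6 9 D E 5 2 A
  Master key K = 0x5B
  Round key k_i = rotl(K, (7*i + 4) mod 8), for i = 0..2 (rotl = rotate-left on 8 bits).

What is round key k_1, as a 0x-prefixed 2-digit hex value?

0xDA

K = 0x5B
k_0 = rotl(K, (7*0+4) mod 8) = rotl(K, 4) = 0xB5
k_1 = rotl(K, (7*1+4) mod 8) = rotl(K, 3) = 0xDA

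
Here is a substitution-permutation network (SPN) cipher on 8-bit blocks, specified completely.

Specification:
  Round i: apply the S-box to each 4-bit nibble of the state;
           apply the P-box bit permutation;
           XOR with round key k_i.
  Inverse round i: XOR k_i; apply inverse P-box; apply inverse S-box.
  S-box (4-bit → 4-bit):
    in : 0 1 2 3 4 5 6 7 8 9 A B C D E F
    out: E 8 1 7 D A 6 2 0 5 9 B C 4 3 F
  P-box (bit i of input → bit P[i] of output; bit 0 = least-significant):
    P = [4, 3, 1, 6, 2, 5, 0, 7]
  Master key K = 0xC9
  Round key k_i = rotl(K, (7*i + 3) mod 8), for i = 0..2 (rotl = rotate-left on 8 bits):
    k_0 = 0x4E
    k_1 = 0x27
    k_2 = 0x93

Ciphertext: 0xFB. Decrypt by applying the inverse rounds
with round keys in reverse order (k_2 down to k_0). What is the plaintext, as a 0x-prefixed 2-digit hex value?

0x10

s_0 = ciphertext = 0xFB
s_1 = InvRound(s_0, k_2) = 0x75
s_2 = InvRound(s_1, k_1) = 0x84
s_3 = InvRound(s_2, k_0) = 0x10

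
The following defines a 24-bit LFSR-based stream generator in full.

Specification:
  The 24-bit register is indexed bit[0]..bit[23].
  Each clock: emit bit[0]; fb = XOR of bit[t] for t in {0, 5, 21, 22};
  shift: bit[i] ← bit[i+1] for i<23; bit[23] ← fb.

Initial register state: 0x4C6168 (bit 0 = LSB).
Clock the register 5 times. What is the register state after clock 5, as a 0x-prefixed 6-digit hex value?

reg_0 = 0x4C6168
clock 1: out=0, reg = 0x2630B4
clock 2: out=0, reg = 0x13185A
clock 3: out=0, reg = 0x098C2D
clock 4: out=1, reg = 0x04C616
clock 5: out=0, reg = 0x02630B

0x02630B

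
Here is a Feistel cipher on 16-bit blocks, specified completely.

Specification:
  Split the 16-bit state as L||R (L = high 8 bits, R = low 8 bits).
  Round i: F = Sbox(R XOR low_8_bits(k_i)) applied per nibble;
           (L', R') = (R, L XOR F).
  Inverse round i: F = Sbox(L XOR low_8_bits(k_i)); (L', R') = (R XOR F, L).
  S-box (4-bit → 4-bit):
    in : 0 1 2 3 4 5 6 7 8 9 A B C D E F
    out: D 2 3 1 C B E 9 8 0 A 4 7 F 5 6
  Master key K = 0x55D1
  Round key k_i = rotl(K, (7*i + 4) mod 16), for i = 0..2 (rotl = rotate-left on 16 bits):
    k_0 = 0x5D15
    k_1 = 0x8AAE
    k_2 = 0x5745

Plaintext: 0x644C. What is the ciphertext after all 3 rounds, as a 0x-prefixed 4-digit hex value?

0xD6D5

s_0 = plaintext = 0x644C
s_1 = Round(s_0, k_0) = 0x4CD4
s_2 = Round(s_1, k_1) = 0xD4D6
s_3 = Round(s_2, k_2) = 0xD6D5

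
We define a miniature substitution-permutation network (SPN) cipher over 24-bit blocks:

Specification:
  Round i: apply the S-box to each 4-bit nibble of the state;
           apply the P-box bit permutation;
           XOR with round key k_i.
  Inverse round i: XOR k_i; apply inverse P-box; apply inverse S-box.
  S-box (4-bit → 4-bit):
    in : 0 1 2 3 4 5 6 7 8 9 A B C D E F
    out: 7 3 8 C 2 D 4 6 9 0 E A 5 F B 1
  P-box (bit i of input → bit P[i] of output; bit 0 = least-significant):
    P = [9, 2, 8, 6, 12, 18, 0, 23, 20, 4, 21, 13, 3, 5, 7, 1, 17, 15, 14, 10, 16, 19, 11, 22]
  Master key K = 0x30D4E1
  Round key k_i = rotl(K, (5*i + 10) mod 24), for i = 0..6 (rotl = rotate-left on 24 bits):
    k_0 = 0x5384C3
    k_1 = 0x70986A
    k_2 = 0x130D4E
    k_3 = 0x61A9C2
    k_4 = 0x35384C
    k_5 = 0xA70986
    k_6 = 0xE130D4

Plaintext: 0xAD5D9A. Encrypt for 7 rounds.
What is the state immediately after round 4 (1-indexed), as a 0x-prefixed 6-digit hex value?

s_0 = plaintext = 0xAD5D9A
s_1 = Round(s_0, k_0) = 0x29691D
s_2 = Round(s_1, k_1) = 0x348BAE
s_3 = Round(s_2, k_2) = 0xD7A711
s_4 = Round(s_3, k_3) = 0x0C7374
s_5 = Round(s_4, k_4) = 0x1A50E9
s_6 = Round(s_5, k_5) = 0x1ADD1C
s_7 = Round(s_6, k_6) = 0xDCC76E

0x0C7374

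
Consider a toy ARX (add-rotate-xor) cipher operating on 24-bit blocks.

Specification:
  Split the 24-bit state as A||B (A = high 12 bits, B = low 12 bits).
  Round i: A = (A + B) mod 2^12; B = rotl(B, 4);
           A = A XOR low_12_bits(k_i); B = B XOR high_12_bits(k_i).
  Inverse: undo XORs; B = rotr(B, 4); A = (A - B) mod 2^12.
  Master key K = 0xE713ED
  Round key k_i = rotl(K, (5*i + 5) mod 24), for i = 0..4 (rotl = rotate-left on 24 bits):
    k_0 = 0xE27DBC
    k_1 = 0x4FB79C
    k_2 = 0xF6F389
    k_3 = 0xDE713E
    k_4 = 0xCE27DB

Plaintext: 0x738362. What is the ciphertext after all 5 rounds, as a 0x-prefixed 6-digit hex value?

0xD839DA

s_0 = plaintext = 0x738362
s_1 = Round(s_0, k_0) = 0x726804
s_2 = Round(s_1, k_1) = 0x8B64B3
s_3 = Round(s_2, k_2) = 0xEE045B
s_4 = Round(s_3, k_3) = 0x205853
s_5 = Round(s_4, k_4) = 0xD839DA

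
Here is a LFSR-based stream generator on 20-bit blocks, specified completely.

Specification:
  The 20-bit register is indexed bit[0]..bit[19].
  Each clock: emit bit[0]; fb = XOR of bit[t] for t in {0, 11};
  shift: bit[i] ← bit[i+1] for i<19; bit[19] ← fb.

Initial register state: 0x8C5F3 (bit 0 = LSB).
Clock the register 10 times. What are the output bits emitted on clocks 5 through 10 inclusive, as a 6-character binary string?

reg_0 = 0x8C5F3
clock 1: out=1, reg = 0xC62F9
clock 2: out=1, reg = 0xE317C
clock 3: out=0, reg = 0x718BE
clock 4: out=0, reg = 0xB8C5F
clock 5: out=1, reg = 0x5C62F
clock 6: out=1, reg = 0xAE317
clock 7: out=1, reg = 0xD718B
clock 8: out=1, reg = 0xEB8C5
clock 9: out=1, reg = 0x75C62
clock 10: out=0, reg = 0xBAE31

111110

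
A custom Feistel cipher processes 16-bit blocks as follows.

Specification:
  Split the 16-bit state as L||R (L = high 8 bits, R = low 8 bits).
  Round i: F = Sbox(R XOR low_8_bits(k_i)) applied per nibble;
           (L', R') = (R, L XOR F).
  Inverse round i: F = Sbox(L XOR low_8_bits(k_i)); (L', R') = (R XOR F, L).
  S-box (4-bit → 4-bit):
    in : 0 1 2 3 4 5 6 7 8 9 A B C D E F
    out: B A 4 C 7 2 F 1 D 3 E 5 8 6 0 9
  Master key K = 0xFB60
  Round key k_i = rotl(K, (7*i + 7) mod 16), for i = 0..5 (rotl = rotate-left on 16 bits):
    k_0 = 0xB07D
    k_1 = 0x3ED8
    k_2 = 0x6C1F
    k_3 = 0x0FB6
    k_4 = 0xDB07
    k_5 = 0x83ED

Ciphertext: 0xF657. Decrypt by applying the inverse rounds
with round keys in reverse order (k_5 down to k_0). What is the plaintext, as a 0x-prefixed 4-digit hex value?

0x136F

s_0 = ciphertext = 0xF657
s_1 = InvRound(s_0, k_5) = 0xF2F6
s_2 = InvRound(s_1, k_4) = 0x64F2
s_3 = InvRound(s_2, k_3) = 0x9664
s_4 = InvRound(s_3, k_2) = 0xB796
s_5 = InvRound(s_4, k_1) = 0x6FB7
s_6 = InvRound(s_5, k_0) = 0x136F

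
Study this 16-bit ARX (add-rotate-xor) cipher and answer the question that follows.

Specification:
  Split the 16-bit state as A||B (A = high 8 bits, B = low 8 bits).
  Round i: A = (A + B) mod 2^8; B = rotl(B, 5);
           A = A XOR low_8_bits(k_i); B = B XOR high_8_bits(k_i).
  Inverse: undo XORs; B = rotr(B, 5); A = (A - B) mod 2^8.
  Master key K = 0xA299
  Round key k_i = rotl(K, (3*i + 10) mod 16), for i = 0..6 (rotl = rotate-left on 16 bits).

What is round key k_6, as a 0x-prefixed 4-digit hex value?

K = 0xA299
k_0 = rotl(K, (3*0+10) mod 16) = rotl(K, 10) = 0x668A
k_1 = rotl(K, (3*1+10) mod 16) = rotl(K, 13) = 0x3453
k_2 = rotl(K, (3*2+10) mod 16) = rotl(K, 0) = 0xA299
k_3 = rotl(K, (3*3+10) mod 16) = rotl(K, 3) = 0x14CD
k_4 = rotl(K, (3*4+10) mod 16) = rotl(K, 6) = 0xA668
k_5 = rotl(K, (3*5+10) mod 16) = rotl(K, 9) = 0x3345
k_6 = rotl(K, (3*6+10) mod 16) = rotl(K, 12) = 0x9A29

0x9A29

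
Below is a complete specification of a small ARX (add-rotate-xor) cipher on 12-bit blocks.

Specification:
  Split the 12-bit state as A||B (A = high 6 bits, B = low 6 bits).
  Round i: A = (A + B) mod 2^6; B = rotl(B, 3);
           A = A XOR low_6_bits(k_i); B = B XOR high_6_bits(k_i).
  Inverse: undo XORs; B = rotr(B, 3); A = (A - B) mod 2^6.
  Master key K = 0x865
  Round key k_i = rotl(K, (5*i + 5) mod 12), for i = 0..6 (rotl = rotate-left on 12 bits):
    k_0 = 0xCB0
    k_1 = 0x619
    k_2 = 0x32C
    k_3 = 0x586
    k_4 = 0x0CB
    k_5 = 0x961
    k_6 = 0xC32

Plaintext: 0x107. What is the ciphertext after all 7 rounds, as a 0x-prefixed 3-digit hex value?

s_0 = plaintext = 0x107
s_1 = Round(s_0, k_0) = 0xECA
s_2 = Round(s_1, k_1) = 0x709
s_3 = Round(s_2, k_2) = 0x245
s_4 = Round(s_3, k_3) = 0x23E
s_5 = Round(s_4, k_4) = 0x374
s_6 = Round(s_5, k_5) = 0x803
s_7 = Round(s_6, k_6) = 0x468

0x468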